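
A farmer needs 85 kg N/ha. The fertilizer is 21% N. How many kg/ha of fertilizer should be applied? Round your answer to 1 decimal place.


Step 1: Fertilizer rate = target N / (N content / 100)
Step 2: Rate = 85 / (21 / 100)
Step 3: Rate = 85 / 0.21
Step 4: Rate = 404.8 kg/ha

404.8


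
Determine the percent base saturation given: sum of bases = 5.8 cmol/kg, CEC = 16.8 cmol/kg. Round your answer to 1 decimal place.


Step 1: BS = 100 * (sum of bases) / CEC
Step 2: BS = 100 * 5.8 / 16.8
Step 3: BS = 34.5%

34.5


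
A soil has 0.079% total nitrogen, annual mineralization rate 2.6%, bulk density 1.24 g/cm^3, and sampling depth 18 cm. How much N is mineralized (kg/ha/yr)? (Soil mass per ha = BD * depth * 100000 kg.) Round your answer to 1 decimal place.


Step 1: Soil mass per ha = BD * depth * 100000 = 1.24 * 18 * 100000 = 2232000 kg
Step 2: Total N pool = soil mass * N%/100 = 2232000 * 0.079/100 = 1763.28 kg/ha
Step 3: N mineralized = N pool * rate%/100 = 1763.28 * 2.6/100 = 45.8 kg/ha/yr

45.8


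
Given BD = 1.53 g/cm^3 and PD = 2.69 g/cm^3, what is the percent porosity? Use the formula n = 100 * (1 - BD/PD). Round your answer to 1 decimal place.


Step 1: Formula: n = 100 * (1 - BD / PD)
Step 2: n = 100 * (1 - 1.53 / 2.69)
Step 3: n = 100 * (1 - 0.56877)
Step 4: n = 43.1%

43.1


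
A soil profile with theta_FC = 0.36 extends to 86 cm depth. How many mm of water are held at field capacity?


Step 1: Water (mm) = theta_FC * depth (cm) * 10
Step 2: Water = 0.36 * 86 * 10
Step 3: Water = 309.6 mm

309.6


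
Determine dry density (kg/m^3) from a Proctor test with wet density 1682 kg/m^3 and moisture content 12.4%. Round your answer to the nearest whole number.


Step 1: Dry density = wet density / (1 + w/100)
Step 2: Dry density = 1682 / (1 + 12.4/100)
Step 3: Dry density = 1682 / 1.124
Step 4: Dry density = 1496 kg/m^3

1496


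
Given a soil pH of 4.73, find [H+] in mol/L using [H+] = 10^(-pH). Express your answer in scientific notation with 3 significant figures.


Step 1: [H+] = 10^(-pH)
Step 2: [H+] = 10^(-4.73)
Step 3: [H+] = 1.86e-05 mol/L

1.86e-05


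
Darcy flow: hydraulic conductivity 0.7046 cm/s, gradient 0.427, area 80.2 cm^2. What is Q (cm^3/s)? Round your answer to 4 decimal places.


Step 1: Apply Darcy's law: Q = K * i * A
Step 2: Q = 0.7046 * 0.427 * 80.2
Step 3: Q = 24.1293 cm^3/s

24.1293


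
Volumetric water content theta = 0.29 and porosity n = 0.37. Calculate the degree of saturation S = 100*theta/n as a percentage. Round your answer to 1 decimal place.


Step 1: S = 100 * theta_v / n
Step 2: S = 100 * 0.29 / 0.37
Step 3: S = 78.4%

78.4


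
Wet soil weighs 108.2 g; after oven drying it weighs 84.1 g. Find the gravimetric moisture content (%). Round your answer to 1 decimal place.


Step 1: Water mass = wet - dry = 108.2 - 84.1 = 24.1 g
Step 2: w = 100 * water mass / dry mass
Step 3: w = 100 * 24.1 / 84.1 = 28.7%

28.7


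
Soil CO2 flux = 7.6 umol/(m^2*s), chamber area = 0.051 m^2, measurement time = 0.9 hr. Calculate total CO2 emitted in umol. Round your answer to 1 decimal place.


Step 1: Convert time to seconds: 0.9 hr * 3600 = 3240.0 s
Step 2: Total = flux * area * time_s
Step 3: Total = 7.6 * 0.051 * 3240.0
Step 4: Total = 1255.8 umol

1255.8


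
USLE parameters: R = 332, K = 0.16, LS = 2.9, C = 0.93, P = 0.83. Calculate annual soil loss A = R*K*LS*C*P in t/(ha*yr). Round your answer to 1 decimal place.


Step 1: A = R * K * LS * C * P
Step 2: R * K = 332 * 0.16 = 53.12
Step 3: (R*K) * LS = 53.12 * 2.9 = 154.048
Step 4: * C * P = 154.048 * 0.93 * 0.83 = 118.9
Step 5: A = 118.9 t/(ha*yr)

118.9


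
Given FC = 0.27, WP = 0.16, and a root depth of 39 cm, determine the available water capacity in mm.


Step 1: Available water = (FC - WP) * depth * 10
Step 2: AW = (0.27 - 0.16) * 39 * 10
Step 3: AW = 0.11 * 39 * 10
Step 4: AW = 42.9 mm

42.9


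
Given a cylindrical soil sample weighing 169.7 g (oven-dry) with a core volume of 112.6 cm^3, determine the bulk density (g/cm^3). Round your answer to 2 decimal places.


Step 1: Identify the formula: BD = dry mass / volume
Step 2: Substitute values: BD = 169.7 / 112.6
Step 3: BD = 1.51 g/cm^3

1.51


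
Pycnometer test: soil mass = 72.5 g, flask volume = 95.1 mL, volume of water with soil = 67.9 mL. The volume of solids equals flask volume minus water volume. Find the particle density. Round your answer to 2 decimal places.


Step 1: Volume of solids = flask volume - water volume with soil
Step 2: V_solids = 95.1 - 67.9 = 27.2 mL
Step 3: Particle density = mass / V_solids = 72.5 / 27.2 = 2.67 g/cm^3

2.67


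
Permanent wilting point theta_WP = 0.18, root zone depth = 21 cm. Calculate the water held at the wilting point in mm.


Step 1: Water (mm) = theta_WP * depth * 10
Step 2: Water = 0.18 * 21 * 10
Step 3: Water = 37.8 mm

37.8


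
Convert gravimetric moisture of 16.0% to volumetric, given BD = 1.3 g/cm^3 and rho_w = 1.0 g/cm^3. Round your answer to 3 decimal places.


Step 1: theta = (w / 100) * BD / rho_w
Step 2: theta = (16.0 / 100) * 1.3 / 1.0
Step 3: theta = 0.16 * 1.3
Step 4: theta = 0.208

0.208


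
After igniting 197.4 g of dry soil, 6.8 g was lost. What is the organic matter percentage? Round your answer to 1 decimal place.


Step 1: OM% = 100 * LOI / sample mass
Step 2: OM = 100 * 6.8 / 197.4
Step 3: OM = 3.4%

3.4


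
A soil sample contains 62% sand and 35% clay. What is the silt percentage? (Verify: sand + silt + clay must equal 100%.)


Step 1: sand + silt + clay = 100%
Step 2: silt = 100 - sand - clay
Step 3: silt = 100 - 62 - 35
Step 4: silt = 3%

3


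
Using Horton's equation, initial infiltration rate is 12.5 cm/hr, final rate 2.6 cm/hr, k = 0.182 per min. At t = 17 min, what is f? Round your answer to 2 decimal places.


Step 1: f = fc + (f0 - fc) * exp(-k * t)
Step 2: exp(-0.182 * 17) = 0.04532
Step 3: f = 2.6 + (12.5 - 2.6) * 0.04532
Step 4: f = 2.6 + 9.9 * 0.04532
Step 5: f = 3.05 cm/hr

3.05


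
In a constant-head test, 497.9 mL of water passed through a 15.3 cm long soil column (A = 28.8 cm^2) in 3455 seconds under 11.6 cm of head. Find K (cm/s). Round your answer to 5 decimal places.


Step 1: K = Q * L / (A * t * h)
Step 2: Numerator = 497.9 * 15.3 = 7617.87
Step 3: Denominator = 28.8 * 3455 * 11.6 = 1154246.4
Step 4: K = 7617.87 / 1154246.4 = 0.0066 cm/s

0.0066


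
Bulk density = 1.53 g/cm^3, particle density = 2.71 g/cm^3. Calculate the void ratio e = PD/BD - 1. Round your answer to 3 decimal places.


Step 1: e = PD / BD - 1
Step 2: e = 2.71 / 1.53 - 1
Step 3: e = 1.77124 - 1
Step 4: e = 0.771

0.771


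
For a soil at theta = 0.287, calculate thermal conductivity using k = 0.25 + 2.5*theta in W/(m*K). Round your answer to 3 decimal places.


Step 1: k = 0.25 + 2.5 * theta
Step 2: k = 0.25 + 2.5 * 0.287
Step 3: k = 0.25 + 0.718
Step 4: k = 0.968 W/(m*K)

0.968


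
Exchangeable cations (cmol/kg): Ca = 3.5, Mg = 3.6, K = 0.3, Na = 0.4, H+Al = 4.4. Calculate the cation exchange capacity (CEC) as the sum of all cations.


Step 1: CEC = Ca + Mg + K + Na + (H+Al)
Step 2: CEC = 3.5 + 3.6 + 0.3 + 0.4 + 4.4
Step 3: CEC = 12.2 cmol/kg

12.2


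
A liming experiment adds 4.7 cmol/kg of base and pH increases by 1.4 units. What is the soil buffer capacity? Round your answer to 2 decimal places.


Step 1: BC = change in base / change in pH
Step 2: BC = 4.7 / 1.4
Step 3: BC = 3.36 cmol/(kg*pH unit)

3.36


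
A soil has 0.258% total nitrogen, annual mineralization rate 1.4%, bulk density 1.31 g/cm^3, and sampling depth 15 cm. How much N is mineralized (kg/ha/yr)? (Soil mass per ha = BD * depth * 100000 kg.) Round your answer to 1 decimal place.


Step 1: Soil mass per ha = BD * depth * 100000 = 1.31 * 15 * 100000 = 1965000 kg
Step 2: Total N pool = soil mass * N%/100 = 1965000 * 0.258/100 = 5069.7 kg/ha
Step 3: N mineralized = N pool * rate%/100 = 5069.7 * 1.4/100 = 71.0 kg/ha/yr

71.0


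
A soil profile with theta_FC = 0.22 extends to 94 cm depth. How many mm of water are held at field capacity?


Step 1: Water (mm) = theta_FC * depth (cm) * 10
Step 2: Water = 0.22 * 94 * 10
Step 3: Water = 206.8 mm

206.8


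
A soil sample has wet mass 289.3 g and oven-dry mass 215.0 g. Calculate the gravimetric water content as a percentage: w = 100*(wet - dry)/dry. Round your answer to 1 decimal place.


Step 1: Water mass = wet - dry = 289.3 - 215.0 = 74.3 g
Step 2: w = 100 * water mass / dry mass
Step 3: w = 100 * 74.3 / 215.0 = 34.6%

34.6


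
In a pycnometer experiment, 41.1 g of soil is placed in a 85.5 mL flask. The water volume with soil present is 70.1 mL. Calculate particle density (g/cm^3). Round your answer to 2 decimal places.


Step 1: Volume of solids = flask volume - water volume with soil
Step 2: V_solids = 85.5 - 70.1 = 15.4 mL
Step 3: Particle density = mass / V_solids = 41.1 / 15.4 = 2.67 g/cm^3

2.67


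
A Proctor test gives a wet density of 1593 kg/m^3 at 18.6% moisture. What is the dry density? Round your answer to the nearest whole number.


Step 1: Dry density = wet density / (1 + w/100)
Step 2: Dry density = 1593 / (1 + 18.6/100)
Step 3: Dry density = 1593 / 1.186
Step 4: Dry density = 1343 kg/m^3

1343


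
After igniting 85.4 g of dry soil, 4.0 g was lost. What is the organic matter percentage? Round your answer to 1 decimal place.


Step 1: OM% = 100 * LOI / sample mass
Step 2: OM = 100 * 4.0 / 85.4
Step 3: OM = 4.7%

4.7


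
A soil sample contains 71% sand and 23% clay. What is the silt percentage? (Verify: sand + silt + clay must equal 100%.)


Step 1: sand + silt + clay = 100%
Step 2: silt = 100 - sand - clay
Step 3: silt = 100 - 71 - 23
Step 4: silt = 6%

6


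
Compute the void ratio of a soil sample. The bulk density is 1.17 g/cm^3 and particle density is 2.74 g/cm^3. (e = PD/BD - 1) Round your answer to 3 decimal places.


Step 1: e = PD / BD - 1
Step 2: e = 2.74 / 1.17 - 1
Step 3: e = 2.34188 - 1
Step 4: e = 1.342

1.342


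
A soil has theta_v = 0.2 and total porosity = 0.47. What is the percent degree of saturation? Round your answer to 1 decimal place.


Step 1: S = 100 * theta_v / n
Step 2: S = 100 * 0.2 / 0.47
Step 3: S = 42.6%

42.6


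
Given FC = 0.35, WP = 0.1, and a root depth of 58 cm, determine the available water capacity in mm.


Step 1: Available water = (FC - WP) * depth * 10
Step 2: AW = (0.35 - 0.1) * 58 * 10
Step 3: AW = 0.25 * 58 * 10
Step 4: AW = 145.0 mm

145.0


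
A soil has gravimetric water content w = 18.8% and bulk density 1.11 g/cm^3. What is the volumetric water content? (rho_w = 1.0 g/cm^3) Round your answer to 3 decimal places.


Step 1: theta = (w / 100) * BD / rho_w
Step 2: theta = (18.8 / 100) * 1.11 / 1.0
Step 3: theta = 0.188 * 1.11
Step 4: theta = 0.209

0.209


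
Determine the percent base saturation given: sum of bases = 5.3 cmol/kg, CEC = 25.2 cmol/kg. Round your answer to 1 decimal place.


Step 1: BS = 100 * (sum of bases) / CEC
Step 2: BS = 100 * 5.3 / 25.2
Step 3: BS = 21.0%

21.0


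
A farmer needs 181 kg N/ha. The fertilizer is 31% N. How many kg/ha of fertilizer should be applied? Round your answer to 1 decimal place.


Step 1: Fertilizer rate = target N / (N content / 100)
Step 2: Rate = 181 / (31 / 100)
Step 3: Rate = 181 / 0.31
Step 4: Rate = 583.9 kg/ha

583.9


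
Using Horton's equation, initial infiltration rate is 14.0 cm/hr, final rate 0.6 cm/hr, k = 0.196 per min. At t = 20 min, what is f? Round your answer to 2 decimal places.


Step 1: f = fc + (f0 - fc) * exp(-k * t)
Step 2: exp(-0.196 * 20) = 0.019841
Step 3: f = 0.6 + (14.0 - 0.6) * 0.019841
Step 4: f = 0.6 + 13.4 * 0.019841
Step 5: f = 0.87 cm/hr

0.87


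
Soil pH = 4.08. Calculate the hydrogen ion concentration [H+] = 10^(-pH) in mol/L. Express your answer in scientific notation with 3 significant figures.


Step 1: [H+] = 10^(-pH)
Step 2: [H+] = 10^(-4.08)
Step 3: [H+] = 8.32e-05 mol/L

8.32e-05


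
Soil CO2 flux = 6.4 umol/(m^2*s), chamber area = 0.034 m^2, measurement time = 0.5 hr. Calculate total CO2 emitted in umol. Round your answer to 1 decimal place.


Step 1: Convert time to seconds: 0.5 hr * 3600 = 1800.0 s
Step 2: Total = flux * area * time_s
Step 3: Total = 6.4 * 0.034 * 1800.0
Step 4: Total = 391.7 umol

391.7


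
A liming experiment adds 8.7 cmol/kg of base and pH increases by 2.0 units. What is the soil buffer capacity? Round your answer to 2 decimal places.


Step 1: BC = change in base / change in pH
Step 2: BC = 8.7 / 2.0
Step 3: BC = 4.35 cmol/(kg*pH unit)

4.35


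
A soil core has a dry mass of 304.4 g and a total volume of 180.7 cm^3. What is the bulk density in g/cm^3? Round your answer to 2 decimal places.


Step 1: Identify the formula: BD = dry mass / volume
Step 2: Substitute values: BD = 304.4 / 180.7
Step 3: BD = 1.68 g/cm^3

1.68


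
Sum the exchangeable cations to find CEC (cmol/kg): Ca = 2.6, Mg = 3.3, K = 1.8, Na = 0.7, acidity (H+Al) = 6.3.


Step 1: CEC = Ca + Mg + K + Na + (H+Al)
Step 2: CEC = 2.6 + 3.3 + 1.8 + 0.7 + 6.3
Step 3: CEC = 14.7 cmol/kg

14.7


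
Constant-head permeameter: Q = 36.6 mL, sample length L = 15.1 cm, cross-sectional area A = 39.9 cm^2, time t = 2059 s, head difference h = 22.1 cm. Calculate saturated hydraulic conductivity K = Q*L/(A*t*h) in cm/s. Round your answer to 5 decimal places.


Step 1: K = Q * L / (A * t * h)
Step 2: Numerator = 36.6 * 15.1 = 552.66
Step 3: Denominator = 39.9 * 2059 * 22.1 = 1815605.61
Step 4: K = 552.66 / 1815605.61 = 0.0003 cm/s

0.0003


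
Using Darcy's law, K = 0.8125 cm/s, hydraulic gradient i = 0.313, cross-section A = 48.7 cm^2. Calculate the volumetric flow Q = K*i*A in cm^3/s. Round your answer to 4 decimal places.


Step 1: Apply Darcy's law: Q = K * i * A
Step 2: Q = 0.8125 * 0.313 * 48.7
Step 3: Q = 12.385 cm^3/s

12.385


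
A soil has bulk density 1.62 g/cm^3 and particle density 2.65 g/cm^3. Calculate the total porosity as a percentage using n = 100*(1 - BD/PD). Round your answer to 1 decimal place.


Step 1: Formula: n = 100 * (1 - BD / PD)
Step 2: n = 100 * (1 - 1.62 / 2.65)
Step 3: n = 100 * (1 - 0.61132)
Step 4: n = 38.9%

38.9


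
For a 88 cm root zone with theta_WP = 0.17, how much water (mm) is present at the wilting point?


Step 1: Water (mm) = theta_WP * depth * 10
Step 2: Water = 0.17 * 88 * 10
Step 3: Water = 149.6 mm

149.6


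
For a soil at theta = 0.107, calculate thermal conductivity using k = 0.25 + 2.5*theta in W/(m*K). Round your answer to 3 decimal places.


Step 1: k = 0.25 + 2.5 * theta
Step 2: k = 0.25 + 2.5 * 0.107
Step 3: k = 0.25 + 0.268
Step 4: k = 0.518 W/(m*K)

0.518


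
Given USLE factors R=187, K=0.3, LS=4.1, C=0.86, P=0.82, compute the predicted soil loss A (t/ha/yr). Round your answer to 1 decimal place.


Step 1: A = R * K * LS * C * P
Step 2: R * K = 187 * 0.3 = 56.1
Step 3: (R*K) * LS = 56.1 * 4.1 = 230.01
Step 4: * C * P = 230.01 * 0.86 * 0.82 = 162.2
Step 5: A = 162.2 t/(ha*yr)

162.2


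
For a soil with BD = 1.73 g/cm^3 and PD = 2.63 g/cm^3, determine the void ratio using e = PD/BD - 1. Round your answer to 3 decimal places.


Step 1: e = PD / BD - 1
Step 2: e = 2.63 / 1.73 - 1
Step 3: e = 1.52023 - 1
Step 4: e = 0.52

0.52


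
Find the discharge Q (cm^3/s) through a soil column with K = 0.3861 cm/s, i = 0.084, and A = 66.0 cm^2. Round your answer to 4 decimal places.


Step 1: Apply Darcy's law: Q = K * i * A
Step 2: Q = 0.3861 * 0.084 * 66.0
Step 3: Q = 2.1405 cm^3/s

2.1405


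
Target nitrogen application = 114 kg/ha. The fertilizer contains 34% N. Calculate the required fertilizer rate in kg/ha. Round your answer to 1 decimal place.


Step 1: Fertilizer rate = target N / (N content / 100)
Step 2: Rate = 114 / (34 / 100)
Step 3: Rate = 114 / 0.34
Step 4: Rate = 335.3 kg/ha

335.3


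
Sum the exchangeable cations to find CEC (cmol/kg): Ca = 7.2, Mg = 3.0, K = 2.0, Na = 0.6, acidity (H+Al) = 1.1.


Step 1: CEC = Ca + Mg + K + Na + (H+Al)
Step 2: CEC = 7.2 + 3.0 + 2.0 + 0.6 + 1.1
Step 3: CEC = 13.9 cmol/kg

13.9


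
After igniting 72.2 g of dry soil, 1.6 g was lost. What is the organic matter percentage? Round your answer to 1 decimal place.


Step 1: OM% = 100 * LOI / sample mass
Step 2: OM = 100 * 1.6 / 72.2
Step 3: OM = 2.2%

2.2


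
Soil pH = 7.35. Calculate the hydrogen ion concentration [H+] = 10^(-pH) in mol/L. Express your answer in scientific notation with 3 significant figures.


Step 1: [H+] = 10^(-pH)
Step 2: [H+] = 10^(-7.35)
Step 3: [H+] = 4.47e-08 mol/L

4.47e-08


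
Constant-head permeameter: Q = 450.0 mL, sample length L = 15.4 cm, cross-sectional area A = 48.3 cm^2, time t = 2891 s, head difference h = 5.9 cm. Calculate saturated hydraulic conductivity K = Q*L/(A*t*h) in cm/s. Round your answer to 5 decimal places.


Step 1: K = Q * L / (A * t * h)
Step 2: Numerator = 450.0 * 15.4 = 6930.0
Step 3: Denominator = 48.3 * 2891 * 5.9 = 823848.27
Step 4: K = 6930.0 / 823848.27 = 0.00841 cm/s

0.00841


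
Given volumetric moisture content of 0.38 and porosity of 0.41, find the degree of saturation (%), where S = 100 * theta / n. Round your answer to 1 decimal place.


Step 1: S = 100 * theta_v / n
Step 2: S = 100 * 0.38 / 0.41
Step 3: S = 92.7%

92.7


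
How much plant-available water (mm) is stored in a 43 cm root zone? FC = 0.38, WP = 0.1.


Step 1: Available water = (FC - WP) * depth * 10
Step 2: AW = (0.38 - 0.1) * 43 * 10
Step 3: AW = 0.28 * 43 * 10
Step 4: AW = 120.4 mm

120.4


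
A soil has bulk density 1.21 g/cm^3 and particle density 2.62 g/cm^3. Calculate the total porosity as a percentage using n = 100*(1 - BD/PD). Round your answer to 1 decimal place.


Step 1: Formula: n = 100 * (1 - BD / PD)
Step 2: n = 100 * (1 - 1.21 / 2.62)
Step 3: n = 100 * (1 - 0.46183)
Step 4: n = 53.8%

53.8


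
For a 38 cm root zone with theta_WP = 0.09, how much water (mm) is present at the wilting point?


Step 1: Water (mm) = theta_WP * depth * 10
Step 2: Water = 0.09 * 38 * 10
Step 3: Water = 34.2 mm

34.2


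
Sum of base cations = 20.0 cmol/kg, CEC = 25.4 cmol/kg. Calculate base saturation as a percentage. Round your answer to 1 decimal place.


Step 1: BS = 100 * (sum of bases) / CEC
Step 2: BS = 100 * 20.0 / 25.4
Step 3: BS = 78.7%

78.7


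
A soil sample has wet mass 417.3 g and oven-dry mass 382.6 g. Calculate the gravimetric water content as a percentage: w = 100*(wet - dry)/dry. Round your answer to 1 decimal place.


Step 1: Water mass = wet - dry = 417.3 - 382.6 = 34.7 g
Step 2: w = 100 * water mass / dry mass
Step 3: w = 100 * 34.7 / 382.6 = 9.1%

9.1


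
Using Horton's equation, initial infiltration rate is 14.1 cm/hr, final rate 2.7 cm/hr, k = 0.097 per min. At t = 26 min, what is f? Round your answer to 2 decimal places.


Step 1: f = fc + (f0 - fc) * exp(-k * t)
Step 2: exp(-0.097 * 26) = 0.080299
Step 3: f = 2.7 + (14.1 - 2.7) * 0.080299
Step 4: f = 2.7 + 11.4 * 0.080299
Step 5: f = 3.62 cm/hr

3.62


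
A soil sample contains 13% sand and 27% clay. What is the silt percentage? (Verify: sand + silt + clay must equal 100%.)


Step 1: sand + silt + clay = 100%
Step 2: silt = 100 - sand - clay
Step 3: silt = 100 - 13 - 27
Step 4: silt = 60%

60


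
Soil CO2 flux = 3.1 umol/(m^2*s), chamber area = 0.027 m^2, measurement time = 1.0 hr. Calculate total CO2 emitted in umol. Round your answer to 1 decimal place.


Step 1: Convert time to seconds: 1.0 hr * 3600 = 3600.0 s
Step 2: Total = flux * area * time_s
Step 3: Total = 3.1 * 0.027 * 3600.0
Step 4: Total = 301.3 umol

301.3


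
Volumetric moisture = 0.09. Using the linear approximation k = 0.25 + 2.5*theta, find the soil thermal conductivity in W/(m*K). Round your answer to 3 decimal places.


Step 1: k = 0.25 + 2.5 * theta
Step 2: k = 0.25 + 2.5 * 0.09
Step 3: k = 0.25 + 0.225
Step 4: k = 0.475 W/(m*K)

0.475


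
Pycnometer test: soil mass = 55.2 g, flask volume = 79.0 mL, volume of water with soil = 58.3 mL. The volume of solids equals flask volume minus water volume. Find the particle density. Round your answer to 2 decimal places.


Step 1: Volume of solids = flask volume - water volume with soil
Step 2: V_solids = 79.0 - 58.3 = 20.7 mL
Step 3: Particle density = mass / V_solids = 55.2 / 20.7 = 2.67 g/cm^3

2.67


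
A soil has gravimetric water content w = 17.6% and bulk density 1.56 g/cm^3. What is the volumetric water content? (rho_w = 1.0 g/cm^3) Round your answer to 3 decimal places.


Step 1: theta = (w / 100) * BD / rho_w
Step 2: theta = (17.6 / 100) * 1.56 / 1.0
Step 3: theta = 0.176 * 1.56
Step 4: theta = 0.275

0.275


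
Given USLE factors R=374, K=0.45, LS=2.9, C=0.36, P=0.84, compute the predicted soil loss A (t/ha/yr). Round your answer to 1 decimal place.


Step 1: A = R * K * LS * C * P
Step 2: R * K = 374 * 0.45 = 168.3
Step 3: (R*K) * LS = 168.3 * 2.9 = 488.07
Step 4: * C * P = 488.07 * 0.36 * 0.84 = 147.6
Step 5: A = 147.6 t/(ha*yr)

147.6


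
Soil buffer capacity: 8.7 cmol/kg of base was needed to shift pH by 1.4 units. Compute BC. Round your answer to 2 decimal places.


Step 1: BC = change in base / change in pH
Step 2: BC = 8.7 / 1.4
Step 3: BC = 6.21 cmol/(kg*pH unit)

6.21


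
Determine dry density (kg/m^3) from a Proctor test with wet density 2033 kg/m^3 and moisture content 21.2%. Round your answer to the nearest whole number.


Step 1: Dry density = wet density / (1 + w/100)
Step 2: Dry density = 2033 / (1 + 21.2/100)
Step 3: Dry density = 2033 / 1.212
Step 4: Dry density = 1677 kg/m^3

1677


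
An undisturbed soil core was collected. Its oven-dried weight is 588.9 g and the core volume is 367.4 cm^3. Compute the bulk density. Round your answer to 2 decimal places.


Step 1: Identify the formula: BD = dry mass / volume
Step 2: Substitute values: BD = 588.9 / 367.4
Step 3: BD = 1.6 g/cm^3

1.6


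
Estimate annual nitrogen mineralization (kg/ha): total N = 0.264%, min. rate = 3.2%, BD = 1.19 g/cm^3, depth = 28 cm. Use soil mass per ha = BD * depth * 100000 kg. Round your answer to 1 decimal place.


Step 1: Soil mass per ha = BD * depth * 100000 = 1.19 * 28 * 100000 = 3332000 kg
Step 2: Total N pool = soil mass * N%/100 = 3332000 * 0.264/100 = 8796.48 kg/ha
Step 3: N mineralized = N pool * rate%/100 = 8796.48 * 3.2/100 = 281.5 kg/ha/yr

281.5


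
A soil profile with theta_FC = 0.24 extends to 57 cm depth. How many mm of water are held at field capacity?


Step 1: Water (mm) = theta_FC * depth (cm) * 10
Step 2: Water = 0.24 * 57 * 10
Step 3: Water = 136.8 mm

136.8


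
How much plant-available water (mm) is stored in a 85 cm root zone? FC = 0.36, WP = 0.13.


Step 1: Available water = (FC - WP) * depth * 10
Step 2: AW = (0.36 - 0.13) * 85 * 10
Step 3: AW = 0.23 * 85 * 10
Step 4: AW = 195.5 mm

195.5


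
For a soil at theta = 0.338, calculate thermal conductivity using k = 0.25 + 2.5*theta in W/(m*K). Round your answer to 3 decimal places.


Step 1: k = 0.25 + 2.5 * theta
Step 2: k = 0.25 + 2.5 * 0.338
Step 3: k = 0.25 + 0.845
Step 4: k = 1.095 W/(m*K)

1.095


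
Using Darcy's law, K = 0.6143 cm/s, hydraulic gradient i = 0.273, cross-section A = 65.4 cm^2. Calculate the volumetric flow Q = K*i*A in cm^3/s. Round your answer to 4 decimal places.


Step 1: Apply Darcy's law: Q = K * i * A
Step 2: Q = 0.6143 * 0.273 * 65.4
Step 3: Q = 10.9678 cm^3/s

10.9678


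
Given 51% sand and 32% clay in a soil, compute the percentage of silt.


Step 1: sand + silt + clay = 100%
Step 2: silt = 100 - sand - clay
Step 3: silt = 100 - 51 - 32
Step 4: silt = 17%

17


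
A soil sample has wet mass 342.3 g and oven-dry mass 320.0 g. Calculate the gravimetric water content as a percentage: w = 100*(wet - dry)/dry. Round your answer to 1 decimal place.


Step 1: Water mass = wet - dry = 342.3 - 320.0 = 22.3 g
Step 2: w = 100 * water mass / dry mass
Step 3: w = 100 * 22.3 / 320.0 = 7.0%

7.0


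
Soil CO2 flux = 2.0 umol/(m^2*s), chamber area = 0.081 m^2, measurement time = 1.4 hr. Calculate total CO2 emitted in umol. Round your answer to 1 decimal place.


Step 1: Convert time to seconds: 1.4 hr * 3600 = 5040.0 s
Step 2: Total = flux * area * time_s
Step 3: Total = 2.0 * 0.081 * 5040.0
Step 4: Total = 816.5 umol

816.5


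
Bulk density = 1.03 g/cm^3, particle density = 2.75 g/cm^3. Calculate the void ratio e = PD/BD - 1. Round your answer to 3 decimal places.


Step 1: e = PD / BD - 1
Step 2: e = 2.75 / 1.03 - 1
Step 3: e = 2.6699 - 1
Step 4: e = 1.67

1.67


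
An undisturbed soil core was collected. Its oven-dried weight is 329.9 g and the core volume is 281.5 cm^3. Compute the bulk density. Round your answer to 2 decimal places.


Step 1: Identify the formula: BD = dry mass / volume
Step 2: Substitute values: BD = 329.9 / 281.5
Step 3: BD = 1.17 g/cm^3

1.17


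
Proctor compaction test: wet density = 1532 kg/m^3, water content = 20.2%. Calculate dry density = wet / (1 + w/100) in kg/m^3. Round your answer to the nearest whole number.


Step 1: Dry density = wet density / (1 + w/100)
Step 2: Dry density = 1532 / (1 + 20.2/100)
Step 3: Dry density = 1532 / 1.202
Step 4: Dry density = 1275 kg/m^3

1275


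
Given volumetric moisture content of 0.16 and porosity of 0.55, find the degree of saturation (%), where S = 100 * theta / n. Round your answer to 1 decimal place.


Step 1: S = 100 * theta_v / n
Step 2: S = 100 * 0.16 / 0.55
Step 3: S = 29.1%

29.1


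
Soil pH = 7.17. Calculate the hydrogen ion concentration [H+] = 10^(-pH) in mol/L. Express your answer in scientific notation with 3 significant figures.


Step 1: [H+] = 10^(-pH)
Step 2: [H+] = 10^(-7.17)
Step 3: [H+] = 6.76e-08 mol/L

6.76e-08


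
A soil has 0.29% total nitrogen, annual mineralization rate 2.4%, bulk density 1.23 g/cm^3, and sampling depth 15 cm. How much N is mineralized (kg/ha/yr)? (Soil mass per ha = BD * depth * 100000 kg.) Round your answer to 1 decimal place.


Step 1: Soil mass per ha = BD * depth * 100000 = 1.23 * 15 * 100000 = 1845000 kg
Step 2: Total N pool = soil mass * N%/100 = 1845000 * 0.29/100 = 5350.5 kg/ha
Step 3: N mineralized = N pool * rate%/100 = 5350.5 * 2.4/100 = 128.4 kg/ha/yr

128.4


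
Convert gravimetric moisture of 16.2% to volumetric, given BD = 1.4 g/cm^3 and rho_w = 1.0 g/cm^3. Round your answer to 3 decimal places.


Step 1: theta = (w / 100) * BD / rho_w
Step 2: theta = (16.2 / 100) * 1.4 / 1.0
Step 3: theta = 0.162 * 1.4
Step 4: theta = 0.227

0.227


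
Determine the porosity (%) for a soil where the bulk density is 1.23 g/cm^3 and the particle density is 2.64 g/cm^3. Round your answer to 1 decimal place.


Step 1: Formula: n = 100 * (1 - BD / PD)
Step 2: n = 100 * (1 - 1.23 / 2.64)
Step 3: n = 100 * (1 - 0.46591)
Step 4: n = 53.4%

53.4


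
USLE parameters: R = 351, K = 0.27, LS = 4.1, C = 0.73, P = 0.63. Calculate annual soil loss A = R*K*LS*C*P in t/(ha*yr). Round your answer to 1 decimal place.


Step 1: A = R * K * LS * C * P
Step 2: R * K = 351 * 0.27 = 94.77
Step 3: (R*K) * LS = 94.77 * 4.1 = 388.557
Step 4: * C * P = 388.557 * 0.73 * 0.63 = 178.7
Step 5: A = 178.7 t/(ha*yr)

178.7


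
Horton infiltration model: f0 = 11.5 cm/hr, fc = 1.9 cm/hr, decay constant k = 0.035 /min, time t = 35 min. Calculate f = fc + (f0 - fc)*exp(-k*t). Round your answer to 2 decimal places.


Step 1: f = fc + (f0 - fc) * exp(-k * t)
Step 2: exp(-0.035 * 35) = 0.293758
Step 3: f = 1.9 + (11.5 - 1.9) * 0.293758
Step 4: f = 1.9 + 9.6 * 0.293758
Step 5: f = 4.72 cm/hr

4.72


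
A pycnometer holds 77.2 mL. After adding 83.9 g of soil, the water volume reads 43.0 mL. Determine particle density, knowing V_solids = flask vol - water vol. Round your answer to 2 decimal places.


Step 1: Volume of solids = flask volume - water volume with soil
Step 2: V_solids = 77.2 - 43.0 = 34.2 mL
Step 3: Particle density = mass / V_solids = 83.9 / 34.2 = 2.45 g/cm^3

2.45


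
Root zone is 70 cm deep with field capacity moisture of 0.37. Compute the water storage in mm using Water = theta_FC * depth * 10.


Step 1: Water (mm) = theta_FC * depth (cm) * 10
Step 2: Water = 0.37 * 70 * 10
Step 3: Water = 259.0 mm

259.0


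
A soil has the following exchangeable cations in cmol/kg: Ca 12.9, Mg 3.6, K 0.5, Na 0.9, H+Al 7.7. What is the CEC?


Step 1: CEC = Ca + Mg + K + Na + (H+Al)
Step 2: CEC = 12.9 + 3.6 + 0.5 + 0.9 + 7.7
Step 3: CEC = 25.6 cmol/kg

25.6


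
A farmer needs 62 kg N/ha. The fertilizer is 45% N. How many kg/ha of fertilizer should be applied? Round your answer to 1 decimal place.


Step 1: Fertilizer rate = target N / (N content / 100)
Step 2: Rate = 62 / (45 / 100)
Step 3: Rate = 62 / 0.45
Step 4: Rate = 137.8 kg/ha

137.8


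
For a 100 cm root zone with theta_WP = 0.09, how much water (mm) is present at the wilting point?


Step 1: Water (mm) = theta_WP * depth * 10
Step 2: Water = 0.09 * 100 * 10
Step 3: Water = 90.0 mm

90.0


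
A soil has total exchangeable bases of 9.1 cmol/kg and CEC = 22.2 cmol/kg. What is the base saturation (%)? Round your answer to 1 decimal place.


Step 1: BS = 100 * (sum of bases) / CEC
Step 2: BS = 100 * 9.1 / 22.2
Step 3: BS = 41.0%

41.0


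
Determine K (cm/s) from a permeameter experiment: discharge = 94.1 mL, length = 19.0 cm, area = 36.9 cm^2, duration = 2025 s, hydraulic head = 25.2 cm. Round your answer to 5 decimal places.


Step 1: K = Q * L / (A * t * h)
Step 2: Numerator = 94.1 * 19.0 = 1787.9
Step 3: Denominator = 36.9 * 2025 * 25.2 = 1883007.0
Step 4: K = 1787.9 / 1883007.0 = 0.00095 cm/s

0.00095


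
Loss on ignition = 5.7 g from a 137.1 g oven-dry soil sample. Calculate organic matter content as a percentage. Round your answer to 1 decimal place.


Step 1: OM% = 100 * LOI / sample mass
Step 2: OM = 100 * 5.7 / 137.1
Step 3: OM = 4.2%

4.2


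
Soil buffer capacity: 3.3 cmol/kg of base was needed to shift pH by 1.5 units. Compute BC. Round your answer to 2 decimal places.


Step 1: BC = change in base / change in pH
Step 2: BC = 3.3 / 1.5
Step 3: BC = 2.2 cmol/(kg*pH unit)

2.2


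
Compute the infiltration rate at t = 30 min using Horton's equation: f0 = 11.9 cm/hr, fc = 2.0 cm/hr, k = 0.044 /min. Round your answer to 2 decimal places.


Step 1: f = fc + (f0 - fc) * exp(-k * t)
Step 2: exp(-0.044 * 30) = 0.267135
Step 3: f = 2.0 + (11.9 - 2.0) * 0.267135
Step 4: f = 2.0 + 9.9 * 0.267135
Step 5: f = 4.64 cm/hr

4.64


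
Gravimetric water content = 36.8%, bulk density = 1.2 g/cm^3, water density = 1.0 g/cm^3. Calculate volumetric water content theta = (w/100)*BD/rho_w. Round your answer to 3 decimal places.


Step 1: theta = (w / 100) * BD / rho_w
Step 2: theta = (36.8 / 100) * 1.2 / 1.0
Step 3: theta = 0.368 * 1.2
Step 4: theta = 0.442

0.442


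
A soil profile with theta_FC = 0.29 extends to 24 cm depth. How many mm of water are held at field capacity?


Step 1: Water (mm) = theta_FC * depth (cm) * 10
Step 2: Water = 0.29 * 24 * 10
Step 3: Water = 69.6 mm

69.6


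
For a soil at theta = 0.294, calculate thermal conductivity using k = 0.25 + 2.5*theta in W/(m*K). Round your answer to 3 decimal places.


Step 1: k = 0.25 + 2.5 * theta
Step 2: k = 0.25 + 2.5 * 0.294
Step 3: k = 0.25 + 0.735
Step 4: k = 0.985 W/(m*K)

0.985


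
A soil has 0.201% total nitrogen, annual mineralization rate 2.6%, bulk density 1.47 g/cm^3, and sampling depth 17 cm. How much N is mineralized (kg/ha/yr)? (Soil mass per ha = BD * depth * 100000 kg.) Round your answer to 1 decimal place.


Step 1: Soil mass per ha = BD * depth * 100000 = 1.47 * 17 * 100000 = 2499000 kg
Step 2: Total N pool = soil mass * N%/100 = 2499000 * 0.201/100 = 5022.99 kg/ha
Step 3: N mineralized = N pool * rate%/100 = 5022.99 * 2.6/100 = 130.6 kg/ha/yr

130.6


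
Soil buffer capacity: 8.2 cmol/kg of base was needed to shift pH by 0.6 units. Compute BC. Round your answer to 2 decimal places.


Step 1: BC = change in base / change in pH
Step 2: BC = 8.2 / 0.6
Step 3: BC = 13.67 cmol/(kg*pH unit)

13.67


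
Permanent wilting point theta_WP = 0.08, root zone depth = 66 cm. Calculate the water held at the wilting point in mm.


Step 1: Water (mm) = theta_WP * depth * 10
Step 2: Water = 0.08 * 66 * 10
Step 3: Water = 52.8 mm

52.8


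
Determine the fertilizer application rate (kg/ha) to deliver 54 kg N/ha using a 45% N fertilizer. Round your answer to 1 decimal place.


Step 1: Fertilizer rate = target N / (N content / 100)
Step 2: Rate = 54 / (45 / 100)
Step 3: Rate = 54 / 0.45
Step 4: Rate = 120.0 kg/ha

120.0


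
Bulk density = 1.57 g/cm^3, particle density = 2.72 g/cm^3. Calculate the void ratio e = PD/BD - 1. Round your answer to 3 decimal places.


Step 1: e = PD / BD - 1
Step 2: e = 2.72 / 1.57 - 1
Step 3: e = 1.73248 - 1
Step 4: e = 0.732

0.732


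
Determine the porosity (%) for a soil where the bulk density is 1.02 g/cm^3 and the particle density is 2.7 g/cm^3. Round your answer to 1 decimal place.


Step 1: Formula: n = 100 * (1 - BD / PD)
Step 2: n = 100 * (1 - 1.02 / 2.7)
Step 3: n = 100 * (1 - 0.37778)
Step 4: n = 62.2%

62.2


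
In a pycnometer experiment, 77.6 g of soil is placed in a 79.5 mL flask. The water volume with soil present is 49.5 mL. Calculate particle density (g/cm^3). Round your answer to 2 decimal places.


Step 1: Volume of solids = flask volume - water volume with soil
Step 2: V_solids = 79.5 - 49.5 = 30.0 mL
Step 3: Particle density = mass / V_solids = 77.6 / 30.0 = 2.59 g/cm^3

2.59


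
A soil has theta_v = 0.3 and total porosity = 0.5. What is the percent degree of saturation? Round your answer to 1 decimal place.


Step 1: S = 100 * theta_v / n
Step 2: S = 100 * 0.3 / 0.5
Step 3: S = 60.0%

60.0


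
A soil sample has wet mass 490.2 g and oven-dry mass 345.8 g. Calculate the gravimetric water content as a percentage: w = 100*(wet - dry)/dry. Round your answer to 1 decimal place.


Step 1: Water mass = wet - dry = 490.2 - 345.8 = 144.4 g
Step 2: w = 100 * water mass / dry mass
Step 3: w = 100 * 144.4 / 345.8 = 41.8%

41.8


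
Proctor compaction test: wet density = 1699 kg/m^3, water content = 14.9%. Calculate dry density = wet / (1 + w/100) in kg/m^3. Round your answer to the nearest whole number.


Step 1: Dry density = wet density / (1 + w/100)
Step 2: Dry density = 1699 / (1 + 14.9/100)
Step 3: Dry density = 1699 / 1.149
Step 4: Dry density = 1479 kg/m^3

1479


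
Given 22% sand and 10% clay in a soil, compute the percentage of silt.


Step 1: sand + silt + clay = 100%
Step 2: silt = 100 - sand - clay
Step 3: silt = 100 - 22 - 10
Step 4: silt = 68%

68


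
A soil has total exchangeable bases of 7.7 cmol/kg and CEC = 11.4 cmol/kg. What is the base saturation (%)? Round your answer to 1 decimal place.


Step 1: BS = 100 * (sum of bases) / CEC
Step 2: BS = 100 * 7.7 / 11.4
Step 3: BS = 67.5%

67.5


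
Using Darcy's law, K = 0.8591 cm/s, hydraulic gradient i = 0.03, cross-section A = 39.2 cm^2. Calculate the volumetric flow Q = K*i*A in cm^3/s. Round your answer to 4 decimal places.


Step 1: Apply Darcy's law: Q = K * i * A
Step 2: Q = 0.8591 * 0.03 * 39.2
Step 3: Q = 1.0103 cm^3/s

1.0103


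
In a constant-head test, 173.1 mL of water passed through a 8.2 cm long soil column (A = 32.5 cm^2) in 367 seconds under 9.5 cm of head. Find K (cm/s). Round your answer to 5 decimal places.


Step 1: K = Q * L / (A * t * h)
Step 2: Numerator = 173.1 * 8.2 = 1419.42
Step 3: Denominator = 32.5 * 367 * 9.5 = 113311.25
Step 4: K = 1419.42 / 113311.25 = 0.01253 cm/s

0.01253


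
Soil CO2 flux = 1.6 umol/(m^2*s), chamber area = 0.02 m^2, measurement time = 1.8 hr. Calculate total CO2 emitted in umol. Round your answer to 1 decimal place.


Step 1: Convert time to seconds: 1.8 hr * 3600 = 6480.0 s
Step 2: Total = flux * area * time_s
Step 3: Total = 1.6 * 0.02 * 6480.0
Step 4: Total = 207.4 umol

207.4


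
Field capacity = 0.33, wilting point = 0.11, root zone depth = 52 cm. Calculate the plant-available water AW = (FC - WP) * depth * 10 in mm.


Step 1: Available water = (FC - WP) * depth * 10
Step 2: AW = (0.33 - 0.11) * 52 * 10
Step 3: AW = 0.22 * 52 * 10
Step 4: AW = 114.4 mm

114.4


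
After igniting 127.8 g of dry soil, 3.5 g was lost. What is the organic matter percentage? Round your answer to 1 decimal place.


Step 1: OM% = 100 * LOI / sample mass
Step 2: OM = 100 * 3.5 / 127.8
Step 3: OM = 2.7%

2.7


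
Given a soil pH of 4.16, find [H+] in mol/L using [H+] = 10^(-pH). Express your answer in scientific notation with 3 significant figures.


Step 1: [H+] = 10^(-pH)
Step 2: [H+] = 10^(-4.16)
Step 3: [H+] = 6.92e-05 mol/L

6.92e-05


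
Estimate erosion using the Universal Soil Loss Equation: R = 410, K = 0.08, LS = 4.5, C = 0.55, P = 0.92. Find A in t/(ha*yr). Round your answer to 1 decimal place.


Step 1: A = R * K * LS * C * P
Step 2: R * K = 410 * 0.08 = 32.8
Step 3: (R*K) * LS = 32.8 * 4.5 = 147.6
Step 4: * C * P = 147.6 * 0.55 * 0.92 = 74.7
Step 5: A = 74.7 t/(ha*yr)

74.7


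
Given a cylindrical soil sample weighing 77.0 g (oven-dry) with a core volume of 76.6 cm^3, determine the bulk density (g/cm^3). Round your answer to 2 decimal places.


Step 1: Identify the formula: BD = dry mass / volume
Step 2: Substitute values: BD = 77.0 / 76.6
Step 3: BD = 1.01 g/cm^3

1.01


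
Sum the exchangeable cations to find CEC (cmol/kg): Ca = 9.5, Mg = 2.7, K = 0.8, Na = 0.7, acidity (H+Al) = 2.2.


Step 1: CEC = Ca + Mg + K + Na + (H+Al)
Step 2: CEC = 9.5 + 2.7 + 0.8 + 0.7 + 2.2
Step 3: CEC = 15.9 cmol/kg

15.9


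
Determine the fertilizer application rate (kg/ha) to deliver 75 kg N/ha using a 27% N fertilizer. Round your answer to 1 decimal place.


Step 1: Fertilizer rate = target N / (N content / 100)
Step 2: Rate = 75 / (27 / 100)
Step 3: Rate = 75 / 0.27
Step 4: Rate = 277.8 kg/ha

277.8


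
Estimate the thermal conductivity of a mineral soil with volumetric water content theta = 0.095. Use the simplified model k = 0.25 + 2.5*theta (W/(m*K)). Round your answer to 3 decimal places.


Step 1: k = 0.25 + 2.5 * theta
Step 2: k = 0.25 + 2.5 * 0.095
Step 3: k = 0.25 + 0.238
Step 4: k = 0.488 W/(m*K)

0.488


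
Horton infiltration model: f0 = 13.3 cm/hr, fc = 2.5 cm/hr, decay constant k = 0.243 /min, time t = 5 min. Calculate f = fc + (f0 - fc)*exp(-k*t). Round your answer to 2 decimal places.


Step 1: f = fc + (f0 - fc) * exp(-k * t)
Step 2: exp(-0.243 * 5) = 0.29671
Step 3: f = 2.5 + (13.3 - 2.5) * 0.29671
Step 4: f = 2.5 + 10.8 * 0.29671
Step 5: f = 5.7 cm/hr

5.7


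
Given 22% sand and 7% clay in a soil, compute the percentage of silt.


Step 1: sand + silt + clay = 100%
Step 2: silt = 100 - sand - clay
Step 3: silt = 100 - 22 - 7
Step 4: silt = 71%

71


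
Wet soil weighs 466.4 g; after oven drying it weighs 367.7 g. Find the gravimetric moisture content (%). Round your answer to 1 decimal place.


Step 1: Water mass = wet - dry = 466.4 - 367.7 = 98.7 g
Step 2: w = 100 * water mass / dry mass
Step 3: w = 100 * 98.7 / 367.7 = 26.8%

26.8


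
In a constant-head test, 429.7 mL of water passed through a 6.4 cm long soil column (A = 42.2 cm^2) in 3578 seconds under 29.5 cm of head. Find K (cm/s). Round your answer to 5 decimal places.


Step 1: K = Q * L / (A * t * h)
Step 2: Numerator = 429.7 * 6.4 = 2750.08
Step 3: Denominator = 42.2 * 3578 * 29.5 = 4454252.2
Step 4: K = 2750.08 / 4454252.2 = 0.00062 cm/s

0.00062


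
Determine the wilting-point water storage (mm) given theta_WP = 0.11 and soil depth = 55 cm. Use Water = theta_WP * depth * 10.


Step 1: Water (mm) = theta_WP * depth * 10
Step 2: Water = 0.11 * 55 * 10
Step 3: Water = 60.5 mm

60.5


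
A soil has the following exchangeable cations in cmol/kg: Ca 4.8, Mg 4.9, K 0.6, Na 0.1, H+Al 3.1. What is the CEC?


Step 1: CEC = Ca + Mg + K + Na + (H+Al)
Step 2: CEC = 4.8 + 4.9 + 0.6 + 0.1 + 3.1
Step 3: CEC = 13.5 cmol/kg

13.5
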